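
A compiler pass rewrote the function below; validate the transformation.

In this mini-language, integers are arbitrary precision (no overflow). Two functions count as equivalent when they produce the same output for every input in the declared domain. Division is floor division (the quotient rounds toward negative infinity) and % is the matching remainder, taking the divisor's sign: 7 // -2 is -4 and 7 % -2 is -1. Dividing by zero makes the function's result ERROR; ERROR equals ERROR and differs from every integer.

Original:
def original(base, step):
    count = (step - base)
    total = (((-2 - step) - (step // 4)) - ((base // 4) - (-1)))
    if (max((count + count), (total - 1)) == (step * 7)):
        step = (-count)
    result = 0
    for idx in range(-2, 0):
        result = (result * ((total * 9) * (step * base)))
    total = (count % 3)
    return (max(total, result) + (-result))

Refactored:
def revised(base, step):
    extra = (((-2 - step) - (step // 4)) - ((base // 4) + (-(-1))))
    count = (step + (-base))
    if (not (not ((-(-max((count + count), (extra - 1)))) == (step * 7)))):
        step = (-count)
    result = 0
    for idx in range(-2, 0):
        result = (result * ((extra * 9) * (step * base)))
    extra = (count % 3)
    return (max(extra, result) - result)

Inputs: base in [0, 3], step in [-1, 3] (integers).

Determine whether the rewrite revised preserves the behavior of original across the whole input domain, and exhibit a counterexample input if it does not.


The two versions differ — the changes include boolean connective usage differs, arithmetic usage differs, local variable names differ.
Tracing base=0, step=-1: original: count = -1; total = -1; (max((count + count), (total - 1)) == (step * 7)) -> false; result = 0; [idx=-2]; result = 0; [idx=-1]; result = 0; total = 2; return 2 | revised: extra = -1; count = -1; (not (not ((-(-max((count + count), (extra - 1)))) == (step * 7)))) -> false; result = 0; [idx=-2]; result = 0; [idx=-1]; result = 0; extra = 2; return 2 — matching result 2.
Across all 20 domain points the two functions coincide.
verdict: equivalent


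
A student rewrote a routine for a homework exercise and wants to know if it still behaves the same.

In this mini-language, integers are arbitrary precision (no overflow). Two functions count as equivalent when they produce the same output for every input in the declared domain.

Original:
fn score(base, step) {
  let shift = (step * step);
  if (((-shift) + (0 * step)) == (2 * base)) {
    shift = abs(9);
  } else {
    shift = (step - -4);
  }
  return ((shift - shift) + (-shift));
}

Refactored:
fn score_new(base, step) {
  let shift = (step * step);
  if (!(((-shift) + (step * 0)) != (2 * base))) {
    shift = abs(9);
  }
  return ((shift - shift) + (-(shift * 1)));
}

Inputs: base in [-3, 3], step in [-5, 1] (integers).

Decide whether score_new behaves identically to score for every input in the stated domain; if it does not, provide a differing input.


Input base=-3, step=-5: 1 from score versus -25 from score_new.
verdict: not equivalent; witness: base=-3, step=-5


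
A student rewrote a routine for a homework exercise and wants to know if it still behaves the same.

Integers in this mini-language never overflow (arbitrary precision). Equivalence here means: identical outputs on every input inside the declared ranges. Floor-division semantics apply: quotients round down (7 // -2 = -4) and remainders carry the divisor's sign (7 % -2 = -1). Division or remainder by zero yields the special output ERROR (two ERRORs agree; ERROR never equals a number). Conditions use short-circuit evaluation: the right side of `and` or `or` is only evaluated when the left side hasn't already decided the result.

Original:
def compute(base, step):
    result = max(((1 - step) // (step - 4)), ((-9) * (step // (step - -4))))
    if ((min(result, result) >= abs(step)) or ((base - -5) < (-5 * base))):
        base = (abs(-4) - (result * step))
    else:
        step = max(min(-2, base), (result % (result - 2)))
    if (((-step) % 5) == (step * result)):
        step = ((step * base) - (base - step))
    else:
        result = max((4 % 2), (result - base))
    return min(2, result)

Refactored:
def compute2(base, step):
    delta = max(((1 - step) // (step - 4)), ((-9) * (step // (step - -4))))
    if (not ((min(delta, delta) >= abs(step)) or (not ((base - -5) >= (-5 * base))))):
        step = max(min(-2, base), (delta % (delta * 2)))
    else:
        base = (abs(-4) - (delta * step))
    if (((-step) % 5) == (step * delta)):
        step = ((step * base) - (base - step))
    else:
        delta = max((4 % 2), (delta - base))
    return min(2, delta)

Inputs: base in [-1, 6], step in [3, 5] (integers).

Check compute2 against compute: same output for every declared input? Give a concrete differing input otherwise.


Evaluate both at base=0, step=3.
compute: result becomes 2; next ((min(result, result) >= abs(step)) or ((base - -5) < (-5 * base))) evaluates to false; next hits division by zero so the output is ERROR
compute2: delta becomes 2; next (not ((min(delta, delta) >= abs(step)) or (not ((base - -5) >= (-5 * base))))) evaluates to true; next step becomes 2; next (((-step) % 5) == (step * delta)) evaluates to false; next delta becomes 2; next final value 2
ERROR != 2, so the rewrite changes behavior.
verdict: not equivalent; witness: base=0, step=3


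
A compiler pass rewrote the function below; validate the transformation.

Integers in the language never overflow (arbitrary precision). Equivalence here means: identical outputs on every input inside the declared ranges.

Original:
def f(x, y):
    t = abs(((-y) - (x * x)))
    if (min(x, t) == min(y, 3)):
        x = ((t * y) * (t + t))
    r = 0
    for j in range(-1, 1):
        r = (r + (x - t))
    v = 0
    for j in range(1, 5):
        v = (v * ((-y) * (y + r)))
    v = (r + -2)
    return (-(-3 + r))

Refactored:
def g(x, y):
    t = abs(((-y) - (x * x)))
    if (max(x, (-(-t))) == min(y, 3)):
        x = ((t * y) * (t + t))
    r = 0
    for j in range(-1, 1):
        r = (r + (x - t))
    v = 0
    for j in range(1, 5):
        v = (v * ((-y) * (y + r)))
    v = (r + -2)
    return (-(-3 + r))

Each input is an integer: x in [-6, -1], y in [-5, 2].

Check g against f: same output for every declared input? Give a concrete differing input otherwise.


There is a counterexample at x=-5, y=-5: 8043 on one side, 53 on the other.
f: t = 20; (min(x, t) == min(y, 3)) -> true; x = -4000; r = 0; [j=-1]; r = -4020; [j=0]; r = -8040; v = 0; [j=1]; v = 0; [j=2]; v = 0; [j=3]; v = 0; [j=4]; v = 0; v = -8042; return 8043
g: t = 20; (max(x, (-(-t))) == min(y, 3)) -> false; r = 0; [j=-1]; r = -25; [j=0]; r = -50; v = 0; [j=1]; v = 0; [j=2]; v = 0; [j=3]; v = 0; [j=4]; v = 0; v = -52; return 53
verdict: not equivalent; witness: x=-5, y=-5


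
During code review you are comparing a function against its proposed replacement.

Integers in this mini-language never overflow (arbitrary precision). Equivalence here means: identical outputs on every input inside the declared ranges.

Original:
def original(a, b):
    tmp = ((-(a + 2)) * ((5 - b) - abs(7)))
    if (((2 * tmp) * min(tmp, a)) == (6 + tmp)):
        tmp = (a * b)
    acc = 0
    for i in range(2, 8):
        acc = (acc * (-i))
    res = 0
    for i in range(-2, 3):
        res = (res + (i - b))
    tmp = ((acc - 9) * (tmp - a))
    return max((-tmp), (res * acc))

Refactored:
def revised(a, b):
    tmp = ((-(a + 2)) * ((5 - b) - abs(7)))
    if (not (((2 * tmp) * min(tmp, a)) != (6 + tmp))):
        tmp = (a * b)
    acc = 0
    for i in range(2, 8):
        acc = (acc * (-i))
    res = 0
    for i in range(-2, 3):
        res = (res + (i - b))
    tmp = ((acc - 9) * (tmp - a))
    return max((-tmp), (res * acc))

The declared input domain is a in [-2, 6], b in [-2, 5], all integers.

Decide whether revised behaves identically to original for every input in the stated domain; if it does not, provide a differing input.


Equivalent — the differences include boolean connective usage differs; and comparison usage differs, yet no declared input distinguishes the two.
Tracing a=6, b=4: original: tmp=48, then (((2 * tmp) * min(tmp, a)) == (6 + tmp)) is false, then acc=0, then (i=2), then acc=0, then (i=3), then acc=0, then (i=4), then acc=0, then (i=5), then acc=0, then (i=6), then acc=0, then (i=7), then acc=0, then res=0, then (i=-2), then res=-6, then (i=-1), then res=-11, then (i=0), then res=-15, then (i=1), then res=-18, then (i=2), then res=-20, then tmp=-378, then returns 378 | revised: tmp=48, then (not (((2 * tmp) * min(tmp, a)) != (6 + tmp))) is false, then acc=0, then (i=2), then acc=0, then (i=3), then acc=0, then (i=4), then acc=0, then (i=5), then acc=0, then (i=6), then acc=0, then (i=7), then acc=0, then res=0, then (i=-2), then res=-6, then (i=-1), then res=-11, then (i=0), then res=-15, then (i=1), then res=-18, then (i=2), then res=-20, then tmp=-378, then returns 378 — matching result 378.
Sweeping the whole domain (72 inputs) finds no disagreement.
verdict: equivalent


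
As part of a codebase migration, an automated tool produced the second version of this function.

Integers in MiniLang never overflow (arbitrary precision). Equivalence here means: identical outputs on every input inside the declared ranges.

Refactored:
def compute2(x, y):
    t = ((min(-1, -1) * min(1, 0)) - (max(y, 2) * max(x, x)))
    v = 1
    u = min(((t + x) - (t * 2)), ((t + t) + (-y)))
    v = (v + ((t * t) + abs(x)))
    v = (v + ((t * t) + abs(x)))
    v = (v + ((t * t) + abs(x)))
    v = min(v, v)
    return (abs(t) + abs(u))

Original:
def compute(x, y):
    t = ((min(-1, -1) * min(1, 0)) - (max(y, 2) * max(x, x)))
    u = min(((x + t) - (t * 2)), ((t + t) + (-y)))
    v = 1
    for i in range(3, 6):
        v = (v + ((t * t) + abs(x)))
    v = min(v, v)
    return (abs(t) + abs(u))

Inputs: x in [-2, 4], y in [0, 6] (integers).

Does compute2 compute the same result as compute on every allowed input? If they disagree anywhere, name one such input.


Differences: min/max/abs usage differs; also arithmetic usage differs; also statement counts differ; also loop structure differs; also local variable names differ — yet all 49 inputs agree.
verdict: equivalent


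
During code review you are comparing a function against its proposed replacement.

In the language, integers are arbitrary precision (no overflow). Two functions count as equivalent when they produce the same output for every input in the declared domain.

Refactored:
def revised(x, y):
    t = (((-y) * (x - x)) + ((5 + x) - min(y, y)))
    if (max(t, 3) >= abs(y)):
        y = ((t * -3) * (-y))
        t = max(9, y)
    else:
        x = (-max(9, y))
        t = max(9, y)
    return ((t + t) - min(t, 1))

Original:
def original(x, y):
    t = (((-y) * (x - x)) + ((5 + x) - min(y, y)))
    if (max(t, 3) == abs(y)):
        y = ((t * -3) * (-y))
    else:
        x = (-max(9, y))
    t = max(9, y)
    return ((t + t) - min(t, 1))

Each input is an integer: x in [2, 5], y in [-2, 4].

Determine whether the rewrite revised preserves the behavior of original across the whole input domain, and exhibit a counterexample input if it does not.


Take x=2, y=1.
original: t := 6 | (max(t, 3) == abs(y)): false | x := -9 | t := 9 | result 17
revised: t := 6 | (max(t, 3) >= abs(y)): true | y := 18 | t := 18 | result 35
17 != 35, so the rewrite changes behavior.
verdict: not equivalent; witness: x=2, y=1


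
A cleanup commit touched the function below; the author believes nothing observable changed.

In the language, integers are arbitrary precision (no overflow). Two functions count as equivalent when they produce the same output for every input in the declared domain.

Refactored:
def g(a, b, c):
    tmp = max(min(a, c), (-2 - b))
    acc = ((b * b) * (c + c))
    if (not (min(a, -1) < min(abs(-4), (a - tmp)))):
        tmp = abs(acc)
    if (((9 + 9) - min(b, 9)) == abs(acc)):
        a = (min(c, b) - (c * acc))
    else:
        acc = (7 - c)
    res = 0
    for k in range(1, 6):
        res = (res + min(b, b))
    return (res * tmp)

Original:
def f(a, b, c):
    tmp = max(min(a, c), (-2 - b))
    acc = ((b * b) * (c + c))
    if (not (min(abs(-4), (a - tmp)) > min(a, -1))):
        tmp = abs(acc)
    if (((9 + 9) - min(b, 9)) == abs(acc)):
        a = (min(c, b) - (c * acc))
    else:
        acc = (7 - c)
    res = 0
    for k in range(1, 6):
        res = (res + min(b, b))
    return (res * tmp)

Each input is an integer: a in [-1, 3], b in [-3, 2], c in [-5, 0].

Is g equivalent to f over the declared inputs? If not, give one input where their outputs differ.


Behavior is preserved: although comparison usage differs, the outputs never diverge.
One worked example (a=1, b=1, c=-4) — f: tmp = -3; acc = -8; (not (min(abs(-4), (a - tmp)) > min(a, -1))) -> false; (((9 + 9) - min(b, 9)) == abs(acc)) -> false; acc = 11; res = 0; [k=1]; res = 1; [k=2]; res = 2; [k=3]; res = 3; [k=4]; res = 4; [k=5]; res = 5; return -15; g: tmp = -3; acc = -8; (not (min(a, -1) < min(abs(-4), (a - tmp)))) -> false; (((9 + 9) - min(b, 9)) == abs(acc)) -> false; acc = 11; res = 0; [k=1]; res = 1; [k=2]; res = 2; [k=3]; res = 3; [k=4]; res = 4; [k=5]; res = 5; return -15; agreement on -15.
An exhaustive pass over the 180 declared inputs shows identical outputs.
verdict: equivalent


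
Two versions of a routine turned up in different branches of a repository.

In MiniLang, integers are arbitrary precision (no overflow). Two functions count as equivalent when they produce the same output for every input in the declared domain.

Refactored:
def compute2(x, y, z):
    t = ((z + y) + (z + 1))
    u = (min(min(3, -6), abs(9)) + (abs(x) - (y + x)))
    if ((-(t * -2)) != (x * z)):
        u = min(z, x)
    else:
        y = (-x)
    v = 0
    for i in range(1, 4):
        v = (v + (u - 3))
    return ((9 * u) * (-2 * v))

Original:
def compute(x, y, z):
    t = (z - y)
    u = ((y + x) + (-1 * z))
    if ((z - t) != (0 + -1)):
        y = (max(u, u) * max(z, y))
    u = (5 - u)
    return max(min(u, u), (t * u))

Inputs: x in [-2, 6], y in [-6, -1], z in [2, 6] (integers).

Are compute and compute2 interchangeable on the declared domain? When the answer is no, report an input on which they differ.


These are not equivalent — on x=-2, y=-6, z=2 the outputs split (120 vs -540).
compute: t becomes 8; next u becomes -10; next ((z - t) != (0 + -1)) evaluates to true; next y becomes -20; next u becomes 15; next final value 120
compute2: t becomes -1; next u becomes 4; next ((-(t * -2)) != (x * z)) evaluates to true; next u becomes -2; next v becomes 0; next at i=1:; next v becomes -5; next at i=2:; next v becomes -10; next at i=3:; next v becomes -15; next final value -540
verdict: not equivalent; witness: x=-2, y=-6, z=2


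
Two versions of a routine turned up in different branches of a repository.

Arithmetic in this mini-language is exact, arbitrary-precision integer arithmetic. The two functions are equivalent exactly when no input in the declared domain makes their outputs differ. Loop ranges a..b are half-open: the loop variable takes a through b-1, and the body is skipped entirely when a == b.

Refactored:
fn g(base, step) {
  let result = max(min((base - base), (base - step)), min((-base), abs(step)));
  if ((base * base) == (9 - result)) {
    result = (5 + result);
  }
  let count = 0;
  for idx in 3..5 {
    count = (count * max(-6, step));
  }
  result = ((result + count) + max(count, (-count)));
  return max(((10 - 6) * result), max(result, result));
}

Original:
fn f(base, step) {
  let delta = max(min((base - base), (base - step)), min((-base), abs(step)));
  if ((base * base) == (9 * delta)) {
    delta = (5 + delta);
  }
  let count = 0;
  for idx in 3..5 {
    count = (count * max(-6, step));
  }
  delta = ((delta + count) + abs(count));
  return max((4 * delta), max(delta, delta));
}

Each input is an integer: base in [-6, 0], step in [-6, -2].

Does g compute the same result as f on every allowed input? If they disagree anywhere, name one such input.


Not equivalent: base=-6, step=-4 separates them (36 vs 16).
f: delta=4, then ((base * base) == (9 * delta)) is true, then delta=9, then count=0, then (idx=3), then count=0, then (idx=4), then count=0, then delta=9, then returns 36
g: result=4, then ((base * base) == (9 - result)) is false, then count=0, then (idx=3), then count=0, then (idx=4), then count=0, then result=4, then returns 16
verdict: not equivalent; witness: base=-6, step=-4


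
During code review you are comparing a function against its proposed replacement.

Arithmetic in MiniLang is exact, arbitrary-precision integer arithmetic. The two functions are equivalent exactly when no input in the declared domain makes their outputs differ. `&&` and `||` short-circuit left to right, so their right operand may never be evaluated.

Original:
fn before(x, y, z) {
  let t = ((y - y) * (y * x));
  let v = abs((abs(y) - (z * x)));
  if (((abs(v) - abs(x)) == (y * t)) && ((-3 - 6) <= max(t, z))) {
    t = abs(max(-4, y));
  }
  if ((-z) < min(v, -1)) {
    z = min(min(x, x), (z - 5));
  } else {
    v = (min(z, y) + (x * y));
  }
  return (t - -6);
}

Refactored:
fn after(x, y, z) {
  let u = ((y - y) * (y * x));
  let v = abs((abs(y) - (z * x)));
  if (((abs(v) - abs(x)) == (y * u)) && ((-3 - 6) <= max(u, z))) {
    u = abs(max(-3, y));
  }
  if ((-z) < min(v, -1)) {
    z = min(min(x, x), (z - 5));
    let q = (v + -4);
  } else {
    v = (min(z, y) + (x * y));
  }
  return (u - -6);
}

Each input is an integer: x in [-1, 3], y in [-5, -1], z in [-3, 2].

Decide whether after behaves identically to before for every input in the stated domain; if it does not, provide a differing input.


These are not equivalent — on x=-1, y=-4, z=-3 the outputs split (10 vs 9).
before: t=0, then v=1, then (((abs(v) - abs(x)) == (y * t)) && ((-3 - 6) <= max(t, z))) is true, then t=4, then ((-z) < min(v, -1)) is false, then v=0, then returns 10
after: u=0, then v=1, then (((abs(v) - abs(x)) == (y * u)) && ((-3 - 6) <= max(u, z))) is true, then u=3, then ((-z) < min(v, -1)) is false, then v=0, then returns 9
verdict: not equivalent; witness: x=-1, y=-4, z=-3


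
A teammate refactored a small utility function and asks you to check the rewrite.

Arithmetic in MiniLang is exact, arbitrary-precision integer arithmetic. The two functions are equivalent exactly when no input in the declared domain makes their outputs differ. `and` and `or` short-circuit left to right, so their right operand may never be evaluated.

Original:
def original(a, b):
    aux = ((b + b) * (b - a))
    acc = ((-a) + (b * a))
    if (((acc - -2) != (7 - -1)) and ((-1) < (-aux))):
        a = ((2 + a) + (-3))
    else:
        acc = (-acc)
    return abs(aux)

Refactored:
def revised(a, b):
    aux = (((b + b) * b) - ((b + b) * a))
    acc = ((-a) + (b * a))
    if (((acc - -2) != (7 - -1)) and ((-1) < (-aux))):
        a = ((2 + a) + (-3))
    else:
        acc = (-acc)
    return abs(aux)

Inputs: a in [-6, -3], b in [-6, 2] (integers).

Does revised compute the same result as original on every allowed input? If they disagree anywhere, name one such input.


Side by side, the visible changes include: arithmetic usage differs.
Tracing a=-6, b=-6: original: aux = 0; acc = 42; (((acc - -2) != (7 - -1)) and ((-1) < (-aux))) -> true; a = -7; return 0 | revised: aux = 0; acc = 42; (((acc - -2) != (7 - -1)) and ((-1) < (-aux))) -> true; a = -7; return 0 — matching result 0.
Sweeping the whole domain (36 inputs) finds no disagreement.
verdict: equivalent


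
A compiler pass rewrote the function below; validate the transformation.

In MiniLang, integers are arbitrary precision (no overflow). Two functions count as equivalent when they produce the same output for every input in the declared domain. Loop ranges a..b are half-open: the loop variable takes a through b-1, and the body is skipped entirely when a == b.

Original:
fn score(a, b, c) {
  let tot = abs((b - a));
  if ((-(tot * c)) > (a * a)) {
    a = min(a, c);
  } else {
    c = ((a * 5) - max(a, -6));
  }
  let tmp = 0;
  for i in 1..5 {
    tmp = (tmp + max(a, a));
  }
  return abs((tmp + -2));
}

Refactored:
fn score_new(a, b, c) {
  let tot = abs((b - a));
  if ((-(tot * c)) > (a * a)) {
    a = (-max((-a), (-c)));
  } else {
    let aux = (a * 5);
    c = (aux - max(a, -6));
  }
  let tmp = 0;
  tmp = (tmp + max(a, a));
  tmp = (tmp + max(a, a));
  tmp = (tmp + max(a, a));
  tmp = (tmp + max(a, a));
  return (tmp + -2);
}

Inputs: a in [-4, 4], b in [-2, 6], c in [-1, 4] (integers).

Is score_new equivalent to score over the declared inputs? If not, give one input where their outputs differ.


These are not equivalent — on a=-4, b=-2, c=-1 the outputs split (18 vs -18).
score: tot = 2; ((-(tot * c)) > (a * a)) -> false; c = -16; tmp = 0; [i=1]; tmp = -4; [i=2]; tmp = -8; [i=3]; tmp = -12; [i=4]; tmp = -16; return 18
score_new: tot = 2; ((-(tot * c)) > (a * a)) -> false; aux = -20; c = -16; tmp = 0; tmp = -4; tmp = -8; tmp = -12; tmp = -16; return -18
verdict: not equivalent; witness: a=-4, b=-2, c=-1


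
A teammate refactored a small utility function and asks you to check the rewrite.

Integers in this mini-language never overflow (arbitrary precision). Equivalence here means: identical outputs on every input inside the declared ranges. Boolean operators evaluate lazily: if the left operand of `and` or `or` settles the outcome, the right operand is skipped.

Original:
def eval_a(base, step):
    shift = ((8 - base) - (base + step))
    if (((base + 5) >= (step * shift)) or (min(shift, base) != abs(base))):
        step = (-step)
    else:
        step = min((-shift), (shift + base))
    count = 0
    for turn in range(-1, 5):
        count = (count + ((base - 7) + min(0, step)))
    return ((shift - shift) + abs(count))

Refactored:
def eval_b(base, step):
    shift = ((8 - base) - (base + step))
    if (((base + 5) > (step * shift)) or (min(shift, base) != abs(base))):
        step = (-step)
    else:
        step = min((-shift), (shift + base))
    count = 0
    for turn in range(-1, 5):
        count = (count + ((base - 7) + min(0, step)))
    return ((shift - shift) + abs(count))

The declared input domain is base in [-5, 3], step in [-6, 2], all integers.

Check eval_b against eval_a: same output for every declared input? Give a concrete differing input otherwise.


The one real change (`((base + 5) >= (step * shift))` became `((base + 5) > (step * shift))`) has no effect anywhere in the declared ranges.
Spot check at base=-5, step=2 — eval_a: shift=16, then (((base + 5) >= (step * shift)) or (min(shift, base) != abs(base))) is true, then step=-2, then count=0, then (turn=-1), then count=-14, then (turn=0), then count=-28, then (turn=1), then count=-42, then (turn=2), then count=-56, then (turn=3), then count=-70, then (turn=4), then count=-84, then returns 84. eval_b: shift=16, then (((base + 5) > (step * shift)) or (min(shift, base) != abs(base))) is true, then step=-2, then count=0, then (turn=-1), then count=-14, then (turn=0), then count=-28, then (turn=1), then count=-42, then (turn=2), then count=-56, then (turn=3), then count=-70, then (turn=4), then count=-84, then returns 84. Both give 84.
Sweeping the whole domain (81 inputs) finds no disagreement.
verdict: equivalent


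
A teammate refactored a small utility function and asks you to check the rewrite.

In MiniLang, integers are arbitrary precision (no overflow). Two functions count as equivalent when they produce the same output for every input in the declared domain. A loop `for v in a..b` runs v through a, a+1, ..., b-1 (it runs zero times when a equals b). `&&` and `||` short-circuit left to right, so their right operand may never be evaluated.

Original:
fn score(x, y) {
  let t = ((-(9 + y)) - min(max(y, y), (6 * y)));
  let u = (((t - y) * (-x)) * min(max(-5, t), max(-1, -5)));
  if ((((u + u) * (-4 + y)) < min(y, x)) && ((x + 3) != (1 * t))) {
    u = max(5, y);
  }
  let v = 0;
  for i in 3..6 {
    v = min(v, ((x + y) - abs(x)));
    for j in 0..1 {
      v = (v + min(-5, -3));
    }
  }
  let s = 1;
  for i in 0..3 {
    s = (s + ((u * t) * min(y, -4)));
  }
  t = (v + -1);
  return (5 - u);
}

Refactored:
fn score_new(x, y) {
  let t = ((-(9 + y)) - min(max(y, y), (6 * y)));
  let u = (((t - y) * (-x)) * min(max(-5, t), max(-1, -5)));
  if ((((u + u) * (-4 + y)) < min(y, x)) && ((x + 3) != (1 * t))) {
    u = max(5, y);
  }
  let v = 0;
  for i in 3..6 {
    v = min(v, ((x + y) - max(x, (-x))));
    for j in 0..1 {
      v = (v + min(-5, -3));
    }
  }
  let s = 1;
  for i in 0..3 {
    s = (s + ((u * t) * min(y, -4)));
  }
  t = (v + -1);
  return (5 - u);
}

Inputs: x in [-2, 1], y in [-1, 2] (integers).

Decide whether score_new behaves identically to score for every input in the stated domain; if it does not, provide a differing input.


The two are interchangeable: min/max/abs usage differs, and every declared input agrees.
One worked example (x=0, y=1) — score: t = -11; u = 0; ((((u + u) * (-4 + y)) < min(y, x)) && ((x + 3) != (1 * t))) -> false; v = 0; [i=3]; v = 0; [j=0]; v = -5; [i=4]; v = -5; [j=0]; v = -10; [i=5]; v = -10; [j=0]; v = -15; s = 1; [i=0]; s = 1; [i=1]; s = 1; [i=2]; s = 1; t = -16; return 5; score_new: t = -11; u = 0; ((((u + u) * (-4 + y)) < min(y, x)) && ((x + 3) != (1 * t))) -> false; v = 0; [i=3]; v = 0; [j=0]; v = -5; [i=4]; v = -5; [j=0]; v = -10; [i=5]; v = -10; [j=0]; v = -15; s = 1; [i=0]; s = 1; [i=1]; s = 1; [i=2]; s = 1; t = -16; return 5; agreement on 5.
Across all 16 domain points the two functions coincide.
verdict: equivalent


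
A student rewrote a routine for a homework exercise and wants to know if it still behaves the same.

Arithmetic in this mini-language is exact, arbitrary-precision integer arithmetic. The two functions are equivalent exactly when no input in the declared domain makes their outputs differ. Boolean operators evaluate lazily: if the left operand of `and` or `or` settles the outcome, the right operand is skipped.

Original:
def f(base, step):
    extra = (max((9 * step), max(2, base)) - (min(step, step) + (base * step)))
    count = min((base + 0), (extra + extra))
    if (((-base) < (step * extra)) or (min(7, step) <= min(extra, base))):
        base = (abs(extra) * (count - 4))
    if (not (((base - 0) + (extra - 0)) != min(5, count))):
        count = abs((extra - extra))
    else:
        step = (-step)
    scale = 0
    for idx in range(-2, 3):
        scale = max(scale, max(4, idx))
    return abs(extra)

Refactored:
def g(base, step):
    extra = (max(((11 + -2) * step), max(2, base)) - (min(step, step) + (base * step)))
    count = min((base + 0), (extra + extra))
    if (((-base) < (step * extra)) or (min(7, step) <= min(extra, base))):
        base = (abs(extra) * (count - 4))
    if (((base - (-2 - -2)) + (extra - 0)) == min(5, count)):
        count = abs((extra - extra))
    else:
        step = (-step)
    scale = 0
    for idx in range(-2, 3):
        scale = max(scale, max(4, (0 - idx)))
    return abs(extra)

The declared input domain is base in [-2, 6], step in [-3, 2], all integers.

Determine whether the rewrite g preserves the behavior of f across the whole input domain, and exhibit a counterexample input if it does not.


Reading the diff, among the changes: boolean connective usage differs; arithmetic usage differs; constant usage differs; comparison usage differs.
One worked example (base=-1, step=0) — f: extra=2, then count=-1, then (((-base) < (step * extra)) or (min(7, step) <= min(extra, base))) is false, then (not (((base - 0) + (extra - 0)) != min(5, count))) is false, then step=0, then scale=0, then (idx=-2), then scale=4, then (idx=-1), then scale=4, then (idx=0), then scale=4, then (idx=1), then scale=4, then (idx=2), then scale=4, then returns 2; g: extra=2, then count=-1, then (((-base) < (step * extra)) or (min(7, step) <= min(extra, base))) is false, then (((base - (-2 - -2)) + (extra - 0)) == min(5, count)) is false, then step=0, then scale=0, then (idx=-2), then scale=4, then (idx=-1), then scale=4, then (idx=0), then scale=4, then (idx=1), then scale=4, then (idx=2), then scale=4, then returns 2; agreement on 2.
An exhaustive pass over the 54 declared inputs shows identical outputs.
verdict: equivalent


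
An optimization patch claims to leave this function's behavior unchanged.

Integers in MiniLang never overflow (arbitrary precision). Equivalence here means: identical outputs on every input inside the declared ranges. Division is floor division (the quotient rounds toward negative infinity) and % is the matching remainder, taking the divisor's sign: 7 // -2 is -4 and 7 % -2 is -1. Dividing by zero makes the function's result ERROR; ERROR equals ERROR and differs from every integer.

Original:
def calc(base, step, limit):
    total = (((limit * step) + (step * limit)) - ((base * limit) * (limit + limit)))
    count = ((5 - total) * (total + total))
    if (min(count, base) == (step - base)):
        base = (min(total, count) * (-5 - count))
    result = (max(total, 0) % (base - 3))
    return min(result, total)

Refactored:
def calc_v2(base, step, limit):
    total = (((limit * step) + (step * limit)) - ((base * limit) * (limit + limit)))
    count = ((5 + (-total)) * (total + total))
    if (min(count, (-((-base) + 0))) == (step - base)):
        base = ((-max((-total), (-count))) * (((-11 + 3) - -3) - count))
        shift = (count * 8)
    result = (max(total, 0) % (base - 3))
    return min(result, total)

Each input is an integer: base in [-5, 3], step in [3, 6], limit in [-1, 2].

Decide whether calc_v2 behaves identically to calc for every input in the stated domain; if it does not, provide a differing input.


Reading the diff, among the changes: statement counts differ, plus min/max/abs usage differs, plus local variable names differ, plus constant usage differs, plus arithmetic usage differs.
Tracing base=-4, step=5, limit=0: calc: total = 0; count = 0; (min(count, base) == (step - base)) -> false; result = 0; return 0 | calc_v2: total = 0; count = 0; (min(count, (-((-base) + 0))) == (step - base)) -> false; result = 0; return 0 — matching result 0.
Checked all 144 inputs in the declared domain: the outputs agree on every one.
verdict: equivalent


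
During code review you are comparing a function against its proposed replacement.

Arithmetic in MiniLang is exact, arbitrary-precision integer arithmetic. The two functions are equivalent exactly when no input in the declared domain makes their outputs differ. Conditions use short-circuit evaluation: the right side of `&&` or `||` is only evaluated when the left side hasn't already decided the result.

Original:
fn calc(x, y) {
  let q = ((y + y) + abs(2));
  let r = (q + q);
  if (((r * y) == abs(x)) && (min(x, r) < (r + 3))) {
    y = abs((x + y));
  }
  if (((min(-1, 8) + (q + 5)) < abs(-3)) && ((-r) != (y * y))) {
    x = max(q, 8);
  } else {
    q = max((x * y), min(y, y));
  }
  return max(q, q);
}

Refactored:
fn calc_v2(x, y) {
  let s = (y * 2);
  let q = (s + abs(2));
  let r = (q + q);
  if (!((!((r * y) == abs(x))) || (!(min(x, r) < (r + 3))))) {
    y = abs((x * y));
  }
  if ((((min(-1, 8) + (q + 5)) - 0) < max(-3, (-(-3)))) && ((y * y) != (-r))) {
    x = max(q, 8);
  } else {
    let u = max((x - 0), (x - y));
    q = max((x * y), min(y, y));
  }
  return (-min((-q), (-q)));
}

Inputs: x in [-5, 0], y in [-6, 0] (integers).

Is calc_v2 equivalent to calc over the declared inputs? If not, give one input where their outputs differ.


These are not equivalent — on x=0, y=-1 the outputs split (1 vs 0).
calc: q becomes 0; next r becomes 0; next (((r * y) == abs(x)) && (min(x, r) < (r + 3))) evaluates to true; next y becomes 1; next (((min(-1, 8) + (q + 5)) < abs(-3)) && ((-r) != (y * y))) evaluates to false; next q becomes 1; next final value 1
calc_v2: s becomes -2; next q becomes 0; next r becomes 0; next (!((!((r * y) == abs(x))) || (!(min(x, r) < (r + 3))))) evaluates to true; next y becomes 0; next ((((min(-1, 8) + (q + 5)) - 0) < max(-3, (-(-3)))) && ((y * y) != (-r))) evaluates to false; next u becomes 0; next q becomes 0; next final value 0
verdict: not equivalent; witness: x=0, y=-1


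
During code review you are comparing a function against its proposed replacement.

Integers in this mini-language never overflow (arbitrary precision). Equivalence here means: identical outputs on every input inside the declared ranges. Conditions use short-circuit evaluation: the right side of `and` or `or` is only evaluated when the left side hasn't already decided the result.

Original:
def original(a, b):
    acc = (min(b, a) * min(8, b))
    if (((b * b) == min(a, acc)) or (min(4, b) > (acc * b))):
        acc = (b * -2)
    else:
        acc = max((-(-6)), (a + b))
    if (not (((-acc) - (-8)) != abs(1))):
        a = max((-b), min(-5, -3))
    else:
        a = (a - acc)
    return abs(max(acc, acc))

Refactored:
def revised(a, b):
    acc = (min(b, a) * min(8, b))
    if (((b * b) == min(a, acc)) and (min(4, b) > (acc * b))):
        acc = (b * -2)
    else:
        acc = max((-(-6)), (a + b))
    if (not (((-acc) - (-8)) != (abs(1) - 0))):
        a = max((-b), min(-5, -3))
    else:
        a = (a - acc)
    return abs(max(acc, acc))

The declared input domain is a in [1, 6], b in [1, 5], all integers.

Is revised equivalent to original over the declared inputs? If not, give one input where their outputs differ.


Not equivalent: a=1, b=1 separates them (2 vs 6).
original: acc = 1; (((b * b) == min(a, acc)) or (min(4, b) > (acc * b))) -> true; acc = -2; (not (((-acc) - (-8)) != abs(1))) -> false; a = 3; return 2
revised: acc = 1; (((b * b) == min(a, acc)) and (min(4, b) > (acc * b))) -> false; acc = 6; (not (((-acc) - (-8)) != (abs(1) - 0))) -> false; a = -5; return 6
verdict: not equivalent; witness: a=1, b=1


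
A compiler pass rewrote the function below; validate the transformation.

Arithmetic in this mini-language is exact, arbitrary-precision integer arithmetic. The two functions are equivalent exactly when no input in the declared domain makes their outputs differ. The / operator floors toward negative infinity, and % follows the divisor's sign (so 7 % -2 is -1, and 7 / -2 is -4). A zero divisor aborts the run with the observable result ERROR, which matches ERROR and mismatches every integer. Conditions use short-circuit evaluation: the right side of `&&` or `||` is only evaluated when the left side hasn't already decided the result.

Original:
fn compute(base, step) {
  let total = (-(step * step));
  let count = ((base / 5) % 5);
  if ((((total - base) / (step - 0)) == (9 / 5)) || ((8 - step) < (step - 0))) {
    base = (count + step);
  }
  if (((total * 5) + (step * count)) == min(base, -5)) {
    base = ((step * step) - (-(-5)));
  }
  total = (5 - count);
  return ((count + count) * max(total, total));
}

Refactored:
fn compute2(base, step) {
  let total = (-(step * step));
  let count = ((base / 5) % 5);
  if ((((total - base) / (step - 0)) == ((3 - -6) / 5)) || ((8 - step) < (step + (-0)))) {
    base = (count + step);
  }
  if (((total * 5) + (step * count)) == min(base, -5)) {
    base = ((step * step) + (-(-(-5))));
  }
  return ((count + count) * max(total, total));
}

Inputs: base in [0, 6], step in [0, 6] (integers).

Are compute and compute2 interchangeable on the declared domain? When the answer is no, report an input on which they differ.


Try base=5, step=1.
compute: total = -1; count = 1; ((((total - base) / (step - 0)) == (9 / 5)) || ((8 - step) < (step - 0))) -> false; (((total * 5) + (step * count)) == min(base, -5)) -> false; total = 4; return 8
compute2: total = -1; count = 1; ((((total - base) / (step - 0)) == ((3 - -6) / 5)) || ((8 - step) < (step + (-0)))) -> false; (((total * 5) + (step * count)) == min(base, -5)) -> false; return -2
8 against -2: the behavior changed.
verdict: not equivalent; witness: base=5, step=1


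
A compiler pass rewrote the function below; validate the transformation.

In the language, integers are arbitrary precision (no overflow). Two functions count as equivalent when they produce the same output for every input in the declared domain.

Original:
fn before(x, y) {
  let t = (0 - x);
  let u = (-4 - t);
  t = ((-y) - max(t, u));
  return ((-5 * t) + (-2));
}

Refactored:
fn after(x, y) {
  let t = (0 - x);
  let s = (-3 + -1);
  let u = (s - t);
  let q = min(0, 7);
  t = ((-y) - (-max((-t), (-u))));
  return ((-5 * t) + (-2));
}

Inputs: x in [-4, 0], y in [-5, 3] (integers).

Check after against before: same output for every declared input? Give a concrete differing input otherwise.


Not equivalent: x=-4, y=-5 separates them (-7 vs -67).
before: t=4, then u=-8, then t=1, then returns -7
after: t=4, then s=-4, then u=-8, then q=0, then t=13, then returns -67
verdict: not equivalent; witness: x=-4, y=-5


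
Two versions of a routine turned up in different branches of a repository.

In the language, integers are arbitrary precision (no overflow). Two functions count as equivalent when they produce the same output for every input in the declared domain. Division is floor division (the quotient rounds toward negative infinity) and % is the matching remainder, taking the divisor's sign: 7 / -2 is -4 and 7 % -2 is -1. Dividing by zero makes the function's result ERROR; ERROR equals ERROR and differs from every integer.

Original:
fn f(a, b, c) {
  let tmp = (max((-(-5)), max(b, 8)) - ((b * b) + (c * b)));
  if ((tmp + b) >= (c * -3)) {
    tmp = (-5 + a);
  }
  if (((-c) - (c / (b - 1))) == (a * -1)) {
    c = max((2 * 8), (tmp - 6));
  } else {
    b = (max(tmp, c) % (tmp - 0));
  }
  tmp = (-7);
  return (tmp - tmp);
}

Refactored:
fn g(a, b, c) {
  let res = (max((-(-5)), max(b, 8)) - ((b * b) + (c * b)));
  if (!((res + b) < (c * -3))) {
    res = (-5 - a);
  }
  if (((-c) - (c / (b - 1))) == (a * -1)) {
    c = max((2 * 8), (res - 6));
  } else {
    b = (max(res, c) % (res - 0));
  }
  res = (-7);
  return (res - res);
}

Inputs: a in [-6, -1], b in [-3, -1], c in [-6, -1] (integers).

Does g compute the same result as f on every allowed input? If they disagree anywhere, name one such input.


On input a=-5, b=-1, c=-1, f returns 0 while g returns ERROR.
verdict: not equivalent; witness: a=-5, b=-1, c=-1


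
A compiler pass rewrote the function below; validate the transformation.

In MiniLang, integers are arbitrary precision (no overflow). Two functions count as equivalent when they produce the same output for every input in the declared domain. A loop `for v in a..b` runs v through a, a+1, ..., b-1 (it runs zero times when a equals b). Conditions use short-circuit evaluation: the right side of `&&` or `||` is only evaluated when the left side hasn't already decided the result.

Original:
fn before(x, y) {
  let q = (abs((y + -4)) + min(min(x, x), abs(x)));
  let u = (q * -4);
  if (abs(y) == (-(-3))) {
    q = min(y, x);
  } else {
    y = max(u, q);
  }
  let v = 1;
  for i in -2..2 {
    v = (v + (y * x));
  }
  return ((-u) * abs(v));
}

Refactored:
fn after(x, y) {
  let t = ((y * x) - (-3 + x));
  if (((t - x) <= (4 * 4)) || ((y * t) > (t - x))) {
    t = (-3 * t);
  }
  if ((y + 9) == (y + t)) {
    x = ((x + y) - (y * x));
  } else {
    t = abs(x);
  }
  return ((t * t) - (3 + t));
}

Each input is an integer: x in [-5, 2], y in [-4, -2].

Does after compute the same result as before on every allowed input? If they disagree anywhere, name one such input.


On input x=-5, y=-4, before returns 708 while after returns 17.
verdict: not equivalent; witness: x=-5, y=-4


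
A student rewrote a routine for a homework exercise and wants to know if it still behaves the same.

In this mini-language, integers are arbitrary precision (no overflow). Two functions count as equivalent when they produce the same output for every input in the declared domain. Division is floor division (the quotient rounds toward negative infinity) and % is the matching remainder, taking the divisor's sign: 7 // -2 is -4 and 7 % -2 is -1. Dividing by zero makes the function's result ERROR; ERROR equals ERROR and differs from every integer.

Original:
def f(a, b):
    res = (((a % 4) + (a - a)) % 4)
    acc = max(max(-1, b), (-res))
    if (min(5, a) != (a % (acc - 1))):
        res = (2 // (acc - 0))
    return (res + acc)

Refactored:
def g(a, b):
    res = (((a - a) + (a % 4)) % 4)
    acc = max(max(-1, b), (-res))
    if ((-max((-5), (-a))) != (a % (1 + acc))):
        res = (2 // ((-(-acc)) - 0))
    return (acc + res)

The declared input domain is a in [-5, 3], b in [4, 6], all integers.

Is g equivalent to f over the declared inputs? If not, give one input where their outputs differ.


The rewrite breaks on a=3, b=4, where the results are 4 and 7.
f: res becomes 3; next acc becomes 4; next (min(5, a) != (a % (acc - 1))) evaluates to true; next res becomes 0; next final value 4
g: res becomes 3; next acc becomes 4; next ((-max((-5), (-a))) != (a % (1 + acc))) evaluates to false; next final value 7
verdict: not equivalent; witness: a=3, b=4
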